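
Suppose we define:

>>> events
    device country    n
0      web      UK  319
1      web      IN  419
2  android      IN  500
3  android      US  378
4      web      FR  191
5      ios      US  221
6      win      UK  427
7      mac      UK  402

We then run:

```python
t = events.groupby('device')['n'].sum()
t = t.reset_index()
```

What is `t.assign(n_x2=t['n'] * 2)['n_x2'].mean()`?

group by device, sum of n:
device
android    878
ios        221
mac        402
web        929
win        427
Name: n, dtype: int64
reset_index():
    device    n
0  android  878
1      ios  221
2      mac  402
3      web  929
4      win  427
add column n_x2 = t['n'] * 2:
    device    n  n_x2
0  android  878  1756
1      ios  221   442
2      mac  402   804
3      web  929  1858
4      win  427   854
So mean() = 1142.8.

1142.8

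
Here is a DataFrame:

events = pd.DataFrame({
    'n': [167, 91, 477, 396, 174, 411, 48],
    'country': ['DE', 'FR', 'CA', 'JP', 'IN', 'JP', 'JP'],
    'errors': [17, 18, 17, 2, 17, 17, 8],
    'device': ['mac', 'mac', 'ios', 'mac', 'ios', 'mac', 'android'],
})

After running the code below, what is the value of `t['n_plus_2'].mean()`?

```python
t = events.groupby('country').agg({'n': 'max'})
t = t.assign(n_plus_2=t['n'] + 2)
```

group by country, max of n:
           n
country     
CA       477
DE       167
FR        91
IN       174
JP       411
add column n_plus_2 = t['n'] + 2:
           n  n_plus_2
country               
CA       477       479
DE       167       169
FR        91        93
IN       174       176
JP       411       413

266.0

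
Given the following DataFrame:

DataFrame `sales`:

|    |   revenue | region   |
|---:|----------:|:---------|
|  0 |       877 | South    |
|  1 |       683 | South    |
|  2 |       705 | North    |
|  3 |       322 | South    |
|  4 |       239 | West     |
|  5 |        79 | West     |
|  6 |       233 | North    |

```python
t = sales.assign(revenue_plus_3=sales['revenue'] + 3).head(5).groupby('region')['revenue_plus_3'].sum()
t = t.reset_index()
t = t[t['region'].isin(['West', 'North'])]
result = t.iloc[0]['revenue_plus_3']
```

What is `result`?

708

add column revenue_plus_3 = sales['revenue'] + 3:
   revenue region  revenue_plus_3
0      877  South             880
1      683  South             686
2      705  North             708
3      322  South             325
4      239   West             242
5       79   West              82
6      233  North             236
take first 5 rows:
   revenue region  revenue_plus_3
0      877  South             880
1      683  South             686
2      705  North             708
3      322  South             325
4      239   West             242
group by region, sum of revenue_plus_3:
region
North     708
South    1891
West      242
Name: revenue_plus_3, dtype: int64
reset_index():
  region  revenue_plus_3
0  North             708
1  South            1891
2   West             242
filter rows where region in ['West', 'North']:
  region  revenue_plus_3
0  North             708
2   West             242
The value at position 0, column 'revenue_plus_3' is 708.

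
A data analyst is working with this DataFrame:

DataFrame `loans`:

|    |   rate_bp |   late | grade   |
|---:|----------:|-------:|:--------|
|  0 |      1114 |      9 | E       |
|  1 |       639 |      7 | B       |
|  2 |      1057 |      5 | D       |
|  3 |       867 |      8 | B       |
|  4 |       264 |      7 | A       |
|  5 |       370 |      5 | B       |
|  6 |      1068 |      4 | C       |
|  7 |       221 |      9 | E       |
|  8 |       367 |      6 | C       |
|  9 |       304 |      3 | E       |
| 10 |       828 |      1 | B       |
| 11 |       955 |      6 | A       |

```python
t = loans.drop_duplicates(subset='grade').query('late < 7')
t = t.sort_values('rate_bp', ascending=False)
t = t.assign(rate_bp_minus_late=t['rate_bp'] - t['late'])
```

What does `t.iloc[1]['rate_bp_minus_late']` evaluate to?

1052

drop duplicate grade (keep=first):
   rate_bp  late grade
0     1114     9     E
1      639     7     B
2     1057     5     D
4      264     7     A
6     1068     4     C
filter rows where late < 7:
   rate_bp  late grade
2     1057     5     D
6     1068     4     C
sort by rate_bp descending:
   rate_bp  late grade
6     1068     4     C
2     1057     5     D
add column rate_bp_minus_late = t['rate_bp'] - t['late']:
   rate_bp  late grade  rate_bp_minus_late
6     1068     4     C                1064
2     1057     5     D                1052
value at position 1, column 'rate_bp_minus_late' → 1052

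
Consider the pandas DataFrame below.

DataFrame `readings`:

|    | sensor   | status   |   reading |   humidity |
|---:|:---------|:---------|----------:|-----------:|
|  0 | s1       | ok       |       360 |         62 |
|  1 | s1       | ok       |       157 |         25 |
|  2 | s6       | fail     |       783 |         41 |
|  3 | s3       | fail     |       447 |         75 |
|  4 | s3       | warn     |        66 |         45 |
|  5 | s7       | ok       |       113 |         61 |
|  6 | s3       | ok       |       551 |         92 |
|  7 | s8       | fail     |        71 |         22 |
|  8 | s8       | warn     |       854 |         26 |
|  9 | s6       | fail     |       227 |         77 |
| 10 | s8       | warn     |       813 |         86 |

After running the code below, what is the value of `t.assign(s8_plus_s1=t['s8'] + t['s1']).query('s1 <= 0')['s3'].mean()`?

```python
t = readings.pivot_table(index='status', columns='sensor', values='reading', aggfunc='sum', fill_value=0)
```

pivot: rows=status, cols=sensor, sum(reading):
sensor   s1   s3    s6   s7    s8
status                           
fail      0  447  1010    0    71
ok      517  551     0  113     0
warn      0   66     0    0  1667
add column s8_plus_s1 = t['s8'] + t['s1']:
sensor   s1   s3    s6   s7    s8  s8_plus_s1
status                                       
fail      0  447  1010    0    71          71
ok      517  551     0  113     0         517
warn      0   66     0    0  1667        1667
filter rows where s1 <= 0:
sensor  s1   s3    s6  s7    s8  s8_plus_s1
status                                     
fail     0  447  1010   0    71          71
warn     0   66     0   0  1667        1667

256.5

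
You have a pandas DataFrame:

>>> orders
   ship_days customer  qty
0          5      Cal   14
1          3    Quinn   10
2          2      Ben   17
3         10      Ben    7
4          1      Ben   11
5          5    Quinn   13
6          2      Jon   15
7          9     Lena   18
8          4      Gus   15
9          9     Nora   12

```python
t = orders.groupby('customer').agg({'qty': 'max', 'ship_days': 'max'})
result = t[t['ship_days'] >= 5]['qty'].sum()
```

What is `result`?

74

group by customer: max(qty), max(ship_days):
          qty  ship_days
customer                
Ben        17         10
Cal        14          5
Gus        15          4
Jon        15          2
Lena       18          9
Nora       12          9
Quinn      13          5
filter rows where ship_days >= 5:
          qty  ship_days
customer                
Ben        17         10
Cal        14          5
Lena       18          9
Nora       12          9
Quinn      13          5
The sum of column 'qty' is 74.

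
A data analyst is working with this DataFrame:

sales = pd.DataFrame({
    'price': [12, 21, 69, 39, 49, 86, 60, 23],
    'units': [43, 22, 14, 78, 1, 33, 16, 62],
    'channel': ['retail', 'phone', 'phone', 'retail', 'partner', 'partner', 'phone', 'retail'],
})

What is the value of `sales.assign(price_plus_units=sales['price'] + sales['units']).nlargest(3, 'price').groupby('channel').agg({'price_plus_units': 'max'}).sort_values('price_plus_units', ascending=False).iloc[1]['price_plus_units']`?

add column price_plus_units = sales['price'] + sales['units']:
   price  units  channel  price_plus_units
0     12     43   retail                55
1     21     22    phone                43
2     69     14    phone                83
3     39     78   retail               117
4     49      1  partner                50
5     86     33  partner               119
6     60     16    phone                76
7     23     62   retail                85
take 3 rows with largest price:
   price  units  channel  price_plus_units
5     86     33  partner               119
2     69     14    phone                83
6     60     16    phone                76
group by channel, max of price_plus_units:
         price_plus_units
channel                  
partner               119
phone                  83
sort by price_plus_units descending:
         price_plus_units
channel                  
partner               119
phone                  83
The value at position 1, column 'price_plus_units' is 83.

83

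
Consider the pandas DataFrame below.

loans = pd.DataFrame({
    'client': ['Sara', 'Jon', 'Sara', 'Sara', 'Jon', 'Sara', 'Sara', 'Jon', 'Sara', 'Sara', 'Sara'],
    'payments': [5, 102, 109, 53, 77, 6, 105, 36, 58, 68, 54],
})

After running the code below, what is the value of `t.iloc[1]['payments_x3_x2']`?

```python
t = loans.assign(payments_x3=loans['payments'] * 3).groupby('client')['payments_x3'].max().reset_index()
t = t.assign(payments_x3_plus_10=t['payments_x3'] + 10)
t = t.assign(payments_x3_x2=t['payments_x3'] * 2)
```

654

add column payments_x3 = loans['payments'] * 3:
   client  payments  payments_x3
0    Sara         5           15
1     Jon       102          306
2    Sara       109          327
3    Sara        53          159
4     Jon        77          231
5    Sara         6           18
6    Sara       105          315
7     Jon        36          108
8    Sara        58          174
9    Sara        68          204
10   Sara        54          162
group by client, max of payments_x3:
client
Jon     306
Sara    327
Name: payments_x3, dtype: int64
reset_index():
  client  payments_x3
0    Jon          306
1   Sara          327
add column payments_x3_plus_10 = t['payments_x3'] + 10:
  client  payments_x3  payments_x3_plus_10
0    Jon          306                  316
1   Sara          327                  337
add column payments_x3_x2 = t['payments_x3'] * 2:
  client  payments_x3  payments_x3_plus_10  payments_x3_x2
0    Jon          306                  316             612
1   Sara          327                  337             654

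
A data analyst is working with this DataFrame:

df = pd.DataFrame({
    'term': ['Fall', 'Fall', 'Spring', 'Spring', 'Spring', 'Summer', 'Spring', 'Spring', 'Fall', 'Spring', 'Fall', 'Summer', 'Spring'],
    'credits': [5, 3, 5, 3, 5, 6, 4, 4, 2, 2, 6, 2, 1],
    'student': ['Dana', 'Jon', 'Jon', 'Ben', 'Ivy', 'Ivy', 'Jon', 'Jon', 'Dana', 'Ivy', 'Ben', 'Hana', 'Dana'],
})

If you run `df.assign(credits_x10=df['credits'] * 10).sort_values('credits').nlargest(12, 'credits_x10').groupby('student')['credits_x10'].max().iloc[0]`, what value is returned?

add column credits_x10 = df['credits'] * 10:
      term  credits student  credits_x10
0     Fall        5    Dana           50
1     Fall        3     Jon           30
2   Spring        5     Jon           50
3   Spring        3     Ben           30
4   Spring        5     Ivy           50
5   Summer        6     Ivy           60
6   Spring        4     Jon           40
7   Spring        4     Jon           40
8     Fall        2    Dana           20
9   Spring        2     Ivy           20
10    Fall        6     Ben           60
11  Summer        2    Hana           20
12  Spring        1    Dana           10
sort by credits:
      term  credits student  credits_x10
12  Spring        1    Dana           10
8     Fall        2    Dana           20
9   Spring        2     Ivy           20
11  Summer        2    Hana           20
1     Fall        3     Jon           30
3   Spring        3     Ben           30
6   Spring        4     Jon           40
7   Spring        4     Jon           40
0     Fall        5    Dana           50
2   Spring        5     Jon           50
4   Spring        5     Ivy           50
5   Summer        6     Ivy           60
10    Fall        6     Ben           60
take 12 rows with largest credits_x10:
      term  credits student  credits_x10
5   Summer        6     Ivy           60
10    Fall        6     Ben           60
0     Fall        5    Dana           50
2   Spring        5     Jon           50
4   Spring        5     Ivy           50
6   Spring        4     Jon           40
7   Spring        4     Jon           40
1     Fall        3     Jon           30
3   Spring        3     Ben           30
8     Fall        2    Dana           20
9   Spring        2     Ivy           20
11  Summer        2    Hana           20
group by student, max of credits_x10:
student
Ben     60
Dana    50
Hana    20
Ivy     60
Jon     50
Name: credits_x10, dtype: int64
The value at position 0 is 60.

60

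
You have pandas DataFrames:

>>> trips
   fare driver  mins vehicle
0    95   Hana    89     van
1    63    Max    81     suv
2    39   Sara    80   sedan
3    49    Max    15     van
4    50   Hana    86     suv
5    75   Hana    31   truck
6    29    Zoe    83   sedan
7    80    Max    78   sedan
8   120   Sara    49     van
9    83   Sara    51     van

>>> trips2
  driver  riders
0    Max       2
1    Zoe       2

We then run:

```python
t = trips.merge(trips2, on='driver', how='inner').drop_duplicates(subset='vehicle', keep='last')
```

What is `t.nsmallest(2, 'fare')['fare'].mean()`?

merge on 'driver' (how='inner') → 4 rows:
   fare driver  mins vehicle  riders
0    63    Max    81     suv       2
1    49    Max    15     van       2
2    29    Zoe    83   sedan       2
3    80    Max    78   sedan       2
drop duplicate vehicle (keep=last):
   fare driver  mins vehicle  riders
0    63    Max    81     suv       2
1    49    Max    15     van       2
3    80    Max    78   sedan       2
take 2 rows with smallest fare:
   fare driver  mins vehicle  riders
1    49    Max    15     van       2
0    63    Max    81     suv       2
The mean of column 'fare' is 56.0.

56.0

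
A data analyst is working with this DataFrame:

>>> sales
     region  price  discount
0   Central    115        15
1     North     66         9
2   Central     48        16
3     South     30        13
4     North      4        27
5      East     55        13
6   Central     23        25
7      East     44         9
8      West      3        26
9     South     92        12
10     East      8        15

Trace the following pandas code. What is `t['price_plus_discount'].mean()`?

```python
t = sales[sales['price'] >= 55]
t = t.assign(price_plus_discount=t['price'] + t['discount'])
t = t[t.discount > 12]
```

99.0

filter rows where price >= 55:
    region  price  discount
0  Central    115        15
1    North     66         9
5     East     55        13
9    South     92        12
add column price_plus_discount = t['price'] + t['discount']:
    region  price  discount  price_plus_discount
0  Central    115        15                  130
1    North     66         9                   75
5     East     55        13                   68
9    South     92        12                  104
filter rows where discount > 12:
    region  price  discount  price_plus_discount
0  Central    115        15                  130
5     East     55        13                   68
mean of column 'price_plus_discount' → 99.0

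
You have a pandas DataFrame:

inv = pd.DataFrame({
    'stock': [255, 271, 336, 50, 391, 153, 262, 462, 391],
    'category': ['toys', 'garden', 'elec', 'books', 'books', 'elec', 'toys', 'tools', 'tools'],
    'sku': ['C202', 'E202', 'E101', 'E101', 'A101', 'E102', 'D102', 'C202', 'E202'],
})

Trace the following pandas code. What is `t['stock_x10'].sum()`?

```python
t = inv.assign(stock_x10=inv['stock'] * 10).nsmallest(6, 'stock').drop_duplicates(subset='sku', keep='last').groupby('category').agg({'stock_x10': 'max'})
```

8690

add column stock_x10 = inv['stock'] * 10:
   stock category   sku  stock_x10
0    255     toys  C202       2550
1    271   garden  E202       2710
2    336     elec  E101       3360
3     50    books  E101        500
4    391    books  A101       3910
5    153     elec  E102       1530
6    262     toys  D102       2620
7    462    tools  C202       4620
8    391    tools  E202       3910
take 6 rows with smallest stock:
   stock category   sku  stock_x10
3     50    books  E101        500
5    153     elec  E102       1530
0    255     toys  C202       2550
6    262     toys  D102       2620
1    271   garden  E202       2710
2    336     elec  E101       3360
drop duplicate sku (keep=last):
   stock category   sku  stock_x10
5    153     elec  E102       1530
0    255     toys  C202       2550
6    262     toys  D102       2620
1    271   garden  E202       2710
2    336     elec  E101       3360
group by category, max of stock_x10:
          stock_x10
category           
elec           3360
garden         2710
toys           2620
So sum() = 8690.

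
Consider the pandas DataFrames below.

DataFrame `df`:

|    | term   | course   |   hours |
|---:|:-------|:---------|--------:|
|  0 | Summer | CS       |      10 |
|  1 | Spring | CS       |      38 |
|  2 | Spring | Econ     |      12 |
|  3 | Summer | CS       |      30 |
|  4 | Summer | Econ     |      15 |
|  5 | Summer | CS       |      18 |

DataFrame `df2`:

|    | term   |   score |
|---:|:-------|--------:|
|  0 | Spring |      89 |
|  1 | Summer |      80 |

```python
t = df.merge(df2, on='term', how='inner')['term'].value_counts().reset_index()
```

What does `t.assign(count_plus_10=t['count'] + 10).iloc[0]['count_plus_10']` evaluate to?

14

merge on 'term' (how='inner') → 6 rows:
     term course  hours  score
0  Summer     CS     10     80
1  Spring     CS     38     89
2  Spring   Econ     12     89
3  Summer     CS     30     80
4  Summer   Econ     15     80
5  Summer     CS     18     80
value_counts of term:
term
Summer    4
Spring    2
Name: count, dtype: int64
reset_index():
     term  count
0  Summer      4
1  Spring      2
add column count_plus_10 = t['count'] + 10:
     term  count  count_plus_10
0  Summer      4             14
1  Spring      2             12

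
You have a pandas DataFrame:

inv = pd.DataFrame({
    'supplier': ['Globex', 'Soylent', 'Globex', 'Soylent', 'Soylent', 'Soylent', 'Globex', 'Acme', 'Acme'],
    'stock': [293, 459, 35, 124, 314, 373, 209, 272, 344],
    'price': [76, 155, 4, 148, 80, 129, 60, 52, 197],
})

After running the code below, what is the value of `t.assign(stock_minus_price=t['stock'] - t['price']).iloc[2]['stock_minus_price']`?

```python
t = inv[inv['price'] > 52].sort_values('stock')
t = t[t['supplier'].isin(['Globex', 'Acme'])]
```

147

filter rows where price > 52:
  supplier  stock  price
0   Globex    293     76
1  Soylent    459    155
3  Soylent    124    148
4  Soylent    314     80
5  Soylent    373    129
6   Globex    209     60
8     Acme    344    197
sort by stock:
  supplier  stock  price
3  Soylent    124    148
6   Globex    209     60
0   Globex    293     76
4  Soylent    314     80
8     Acme    344    197
5  Soylent    373    129
1  Soylent    459    155
filter rows where supplier in ['Globex', 'Acme']:
  supplier  stock  price
6   Globex    209     60
0   Globex    293     76
8     Acme    344    197
add column stock_minus_price = t['stock'] - t['price']:
  supplier  stock  price  stock_minus_price
6   Globex    209     60                149
0   Globex    293     76                217
8     Acme    344    197                147
So iloc[2]['stock_minus_price'] = 147.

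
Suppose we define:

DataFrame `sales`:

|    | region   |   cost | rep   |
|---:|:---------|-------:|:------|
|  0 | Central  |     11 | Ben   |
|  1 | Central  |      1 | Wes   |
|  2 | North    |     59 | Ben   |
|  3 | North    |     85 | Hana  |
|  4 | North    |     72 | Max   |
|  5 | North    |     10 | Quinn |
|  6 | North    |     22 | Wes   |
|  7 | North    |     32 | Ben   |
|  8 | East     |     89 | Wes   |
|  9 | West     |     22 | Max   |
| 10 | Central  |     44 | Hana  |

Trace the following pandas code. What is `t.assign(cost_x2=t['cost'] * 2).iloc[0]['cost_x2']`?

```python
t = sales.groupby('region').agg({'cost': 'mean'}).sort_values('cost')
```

37.3333333333

group by region, mean of cost:
              cost
region            
Central  18.666667
East     89.000000
North    46.666667
West     22.000000
sort by cost:
              cost
region            
Central  18.666667
West     22.000000
North    46.666667
East     89.000000
add column cost_x2 = t['cost'] * 2:
              cost     cost_x2
region                        
Central  18.666667   37.333333
West     22.000000   44.000000
North    46.666667   93.333333
East     89.000000  178.000000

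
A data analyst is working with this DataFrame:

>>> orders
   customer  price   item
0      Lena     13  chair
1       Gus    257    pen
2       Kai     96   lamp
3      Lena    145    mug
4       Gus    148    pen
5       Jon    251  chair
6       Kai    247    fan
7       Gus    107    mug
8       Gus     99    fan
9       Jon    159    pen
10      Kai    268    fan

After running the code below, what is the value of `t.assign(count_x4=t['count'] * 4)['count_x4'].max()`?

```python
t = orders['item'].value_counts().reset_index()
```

12

value_counts of item:
item
pen      3
fan      3
chair    2
mug      2
lamp     1
Name: count, dtype: int64
reset_index():
    item  count
0    pen      3
1    fan      3
2  chair      2
3    mug      2
4   lamp      1
add column count_x4 = t['count'] * 4:
    item  count  count_x4
0    pen      3        12
1    fan      3        12
2  chair      2         8
3    mug      2         8
4   lamp      1         4
So max() = 12.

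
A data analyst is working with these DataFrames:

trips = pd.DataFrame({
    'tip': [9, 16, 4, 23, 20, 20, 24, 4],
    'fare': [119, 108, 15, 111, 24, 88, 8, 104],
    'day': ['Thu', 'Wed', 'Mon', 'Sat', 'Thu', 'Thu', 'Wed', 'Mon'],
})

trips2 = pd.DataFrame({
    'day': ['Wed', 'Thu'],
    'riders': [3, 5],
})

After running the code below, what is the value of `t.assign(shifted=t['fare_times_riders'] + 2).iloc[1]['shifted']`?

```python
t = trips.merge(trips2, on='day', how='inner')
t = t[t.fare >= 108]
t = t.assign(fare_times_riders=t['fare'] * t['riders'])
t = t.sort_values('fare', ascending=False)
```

merge on 'day' (how='inner') → 5 rows:
   tip  fare  day  riders
0    9   119  Thu       5
1   16   108  Wed       3
2   20    24  Thu       5
3   20    88  Thu       5
4   24     8  Wed       3
filter rows where fare >= 108:
   tip  fare  day  riders
0    9   119  Thu       5
1   16   108  Wed       3
add column fare_times_riders = t['fare'] * t['riders']:
   tip  fare  day  riders  fare_times_riders
0    9   119  Thu       5                595
1   16   108  Wed       3                324
sort by fare descending:
   tip  fare  day  riders  fare_times_riders
0    9   119  Thu       5                595
1   16   108  Wed       3                324
add column shifted = t['fare_times_riders'] + 2:
   tip  fare  day  riders  fare_times_riders  shifted
0    9   119  Thu       5                595      597
1   16   108  Wed       3                324      326
Reading off the value at position 1, column 'shifted', we get 326.

326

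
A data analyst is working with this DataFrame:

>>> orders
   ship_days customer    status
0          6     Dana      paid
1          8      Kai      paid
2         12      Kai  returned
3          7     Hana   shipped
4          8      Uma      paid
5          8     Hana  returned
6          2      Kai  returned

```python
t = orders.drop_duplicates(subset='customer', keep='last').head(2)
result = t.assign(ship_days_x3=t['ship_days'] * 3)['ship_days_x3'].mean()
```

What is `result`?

drop duplicate customer (keep=last):
   ship_days customer    status
0          6     Dana      paid
4          8      Uma      paid
5          8     Hana  returned
6          2      Kai  returned
take first 2 rows:
   ship_days customer status
0          6     Dana   paid
4          8      Uma   paid
add column ship_days_x3 = t['ship_days'] * 3:
   ship_days customer status  ship_days_x3
0          6     Dana   paid            18
4          8      Uma   paid            24

21.0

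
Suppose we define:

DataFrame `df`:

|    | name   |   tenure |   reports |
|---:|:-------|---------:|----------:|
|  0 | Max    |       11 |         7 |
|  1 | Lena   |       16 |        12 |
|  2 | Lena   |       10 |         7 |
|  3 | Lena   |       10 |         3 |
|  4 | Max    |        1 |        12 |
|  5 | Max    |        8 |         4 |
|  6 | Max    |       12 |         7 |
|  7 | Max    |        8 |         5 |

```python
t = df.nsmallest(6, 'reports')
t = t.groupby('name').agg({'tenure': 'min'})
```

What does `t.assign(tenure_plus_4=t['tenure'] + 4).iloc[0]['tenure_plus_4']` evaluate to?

14

take 6 rows with smallest reports:
   name  tenure  reports
3  Lena      10        3
5   Max       8        4
7   Max       8        5
0   Max      11        7
2  Lena      10        7
6   Max      12        7
group by name, min of tenure:
      tenure
name        
Lena      10
Max        8
add column tenure_plus_4 = t['tenure'] + 4:
      tenure  tenure_plus_4
name                       
Lena      10             14
Max        8             12
Taking the value at position 0, column 'tenure_plus_4' gives 14.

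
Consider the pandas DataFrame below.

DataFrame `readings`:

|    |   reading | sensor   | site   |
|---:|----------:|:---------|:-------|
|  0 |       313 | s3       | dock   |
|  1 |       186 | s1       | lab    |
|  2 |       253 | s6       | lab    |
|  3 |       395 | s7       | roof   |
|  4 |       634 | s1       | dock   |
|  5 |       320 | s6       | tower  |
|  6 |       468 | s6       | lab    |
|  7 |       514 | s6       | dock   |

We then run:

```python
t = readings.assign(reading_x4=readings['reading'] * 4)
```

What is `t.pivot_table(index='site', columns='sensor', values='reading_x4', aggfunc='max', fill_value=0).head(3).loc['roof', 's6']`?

0

add column reading_x4 = readings['reading'] * 4:
   reading sensor   site  reading_x4
0      313     s3   dock        1252
1      186     s1    lab         744
2      253     s6    lab        1012
3      395     s7   roof        1580
4      634     s1   dock        2536
5      320     s6  tower        1280
6      468     s6    lab        1872
7      514     s6   dock        2056
pivot: rows=site, cols=sensor, max(reading_x4):
sensor    s1    s3    s6    s7
site                          
dock    2536  1252  2056     0
lab      744     0  1872     0
roof       0     0     0  1580
tower      0     0  1280     0
take first 3 rows:
sensor    s1    s3    s6    s7
site                          
dock    2536  1252  2056     0
lab      744     0  1872     0
roof       0     0     0  1580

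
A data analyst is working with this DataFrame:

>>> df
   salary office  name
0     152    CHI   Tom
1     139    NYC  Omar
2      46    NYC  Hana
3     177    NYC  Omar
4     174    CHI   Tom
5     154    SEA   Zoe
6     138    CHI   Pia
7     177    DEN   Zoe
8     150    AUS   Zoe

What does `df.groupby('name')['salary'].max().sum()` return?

712

group by name, max of salary:
name
Hana     46
Omar    177
Pia     138
Tom     174
Zoe     177
Name: salary, dtype: int64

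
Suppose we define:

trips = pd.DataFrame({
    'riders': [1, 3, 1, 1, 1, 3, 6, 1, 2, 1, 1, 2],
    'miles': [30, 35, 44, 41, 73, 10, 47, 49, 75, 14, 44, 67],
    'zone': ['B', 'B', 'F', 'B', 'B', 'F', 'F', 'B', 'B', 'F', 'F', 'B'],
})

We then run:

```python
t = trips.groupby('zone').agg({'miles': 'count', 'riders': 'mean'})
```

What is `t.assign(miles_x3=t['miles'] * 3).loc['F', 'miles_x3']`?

15

group by zone: count(miles), mean(riders):
      miles    riders
zone                 
B         7  1.571429
F         5  2.400000
add column miles_x3 = t['miles'] * 3:
      miles    riders  miles_x3
zone                           
B         7  1.571429        21
F         5  2.400000        15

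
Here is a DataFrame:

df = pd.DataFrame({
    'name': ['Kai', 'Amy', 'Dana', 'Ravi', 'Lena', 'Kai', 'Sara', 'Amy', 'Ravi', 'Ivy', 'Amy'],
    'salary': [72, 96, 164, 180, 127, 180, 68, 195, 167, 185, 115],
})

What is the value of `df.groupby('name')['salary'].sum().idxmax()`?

Amy

group by name, sum of salary:
name
Amy     406
Dana    164
Ivy     185
Kai     252
Lena    127
Ravi    347
Sara     68
Name: salary, dtype: int64
Reading off the label with the largest value, we get Amy.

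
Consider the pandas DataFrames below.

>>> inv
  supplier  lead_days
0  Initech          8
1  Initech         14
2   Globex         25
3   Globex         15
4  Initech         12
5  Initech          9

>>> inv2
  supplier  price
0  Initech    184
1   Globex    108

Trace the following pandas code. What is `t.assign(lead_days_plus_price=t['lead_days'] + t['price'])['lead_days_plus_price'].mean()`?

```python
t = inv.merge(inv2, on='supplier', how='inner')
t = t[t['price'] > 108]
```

194.75

merge on 'supplier' (how='inner') → 6 rows:
  supplier  lead_days  price
0  Initech          8    184
1  Initech         14    184
2   Globex         25    108
3   Globex         15    108
4  Initech         12    184
5  Initech          9    184
filter rows where price > 108:
  supplier  lead_days  price
0  Initech          8    184
1  Initech         14    184
4  Initech         12    184
5  Initech          9    184
add column lead_days_plus_price = t['lead_days'] + t['price']:
  supplier  lead_days  price  lead_days_plus_price
0  Initech          8    184                   192
1  Initech         14    184                   198
4  Initech         12    184                   196
5  Initech          9    184                   193
So mean() = 194.75.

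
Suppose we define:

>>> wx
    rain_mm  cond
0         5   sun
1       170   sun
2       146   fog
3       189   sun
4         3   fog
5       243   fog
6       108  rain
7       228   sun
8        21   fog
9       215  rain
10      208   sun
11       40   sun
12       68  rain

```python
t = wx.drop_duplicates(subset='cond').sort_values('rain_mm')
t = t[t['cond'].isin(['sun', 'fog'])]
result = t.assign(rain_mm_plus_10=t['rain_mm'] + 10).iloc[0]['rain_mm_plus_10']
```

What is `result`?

drop duplicate cond (keep=first):
   rain_mm  cond
0        5   sun
2      146   fog
6      108  rain
sort by rain_mm:
   rain_mm  cond
0        5   sun
6      108  rain
2      146   fog
filter rows where cond in ['sun', 'fog']:
   rain_mm cond
0        5  sun
2      146  fog
add column rain_mm_plus_10 = t['rain_mm'] + 10:
   rain_mm cond  rain_mm_plus_10
0        5  sun               15
2      146  fog              156
So iloc[0]['rain_mm_plus_10'] = 15.

15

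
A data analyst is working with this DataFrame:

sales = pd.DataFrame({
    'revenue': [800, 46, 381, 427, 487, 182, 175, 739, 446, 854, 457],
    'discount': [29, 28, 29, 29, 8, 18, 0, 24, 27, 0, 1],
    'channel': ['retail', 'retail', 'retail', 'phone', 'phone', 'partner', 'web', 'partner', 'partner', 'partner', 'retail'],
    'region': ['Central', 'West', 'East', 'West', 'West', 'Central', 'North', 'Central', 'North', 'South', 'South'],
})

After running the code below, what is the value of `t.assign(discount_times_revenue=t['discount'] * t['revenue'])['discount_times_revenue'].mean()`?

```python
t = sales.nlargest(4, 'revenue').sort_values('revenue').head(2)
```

take 4 rows with largest revenue:
   revenue  discount  channel   region
9      854         0  partner    South
0      800        29   retail  Central
7      739        24  partner  Central
4      487         8    phone     West
sort by revenue:
   revenue  discount  channel   region
4      487         8    phone     West
7      739        24  partner  Central
0      800        29   retail  Central
9      854         0  partner    South
take first 2 rows:
   revenue  discount  channel   region
4      487         8    phone     West
7      739        24  partner  Central
add column discount_times_revenue = t['discount'] * t['revenue']:
   revenue  discount  channel   region  discount_times_revenue
4      487         8    phone     West                    3896
7      739        24  partner  Central                   17736
Hence 10816.0.

10816.0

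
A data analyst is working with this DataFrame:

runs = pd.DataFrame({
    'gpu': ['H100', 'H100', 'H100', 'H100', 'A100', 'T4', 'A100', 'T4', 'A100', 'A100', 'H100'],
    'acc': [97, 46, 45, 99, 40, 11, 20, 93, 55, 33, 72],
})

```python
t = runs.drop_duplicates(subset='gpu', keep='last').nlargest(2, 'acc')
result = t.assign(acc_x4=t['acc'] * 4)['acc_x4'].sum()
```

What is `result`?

660

drop duplicate gpu (keep=last):
     gpu  acc
7     T4   93
9   A100   33
10  H100   72
take 2 rows with largest acc:
     gpu  acc
7     T4   93
10  H100   72
add column acc_x4 = t['acc'] * 4:
     gpu  acc  acc_x4
7     T4   93     372
10  H100   72     288
Taking the sum of column 'acc_x4' gives 660.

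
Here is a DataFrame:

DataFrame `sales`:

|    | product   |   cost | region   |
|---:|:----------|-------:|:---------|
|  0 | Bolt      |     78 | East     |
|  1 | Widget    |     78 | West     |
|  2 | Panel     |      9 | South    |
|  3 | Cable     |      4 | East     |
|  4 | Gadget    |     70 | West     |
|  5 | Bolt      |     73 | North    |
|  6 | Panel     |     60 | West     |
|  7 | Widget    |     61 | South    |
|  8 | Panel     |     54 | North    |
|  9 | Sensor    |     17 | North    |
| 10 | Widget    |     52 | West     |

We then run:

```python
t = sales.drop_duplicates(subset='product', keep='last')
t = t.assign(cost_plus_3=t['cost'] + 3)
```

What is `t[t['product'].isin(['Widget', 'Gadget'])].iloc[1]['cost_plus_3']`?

drop duplicate product (keep=last):
   product  cost region
3    Cable     4   East
4   Gadget    70   West
5     Bolt    73  North
8    Panel    54  North
9   Sensor    17  North
10  Widget    52   West
add column cost_plus_3 = t['cost'] + 3:
   product  cost region  cost_plus_3
3    Cable     4   East            7
4   Gadget    70   West           73
5     Bolt    73  North           76
8    Panel    54  North           57
9   Sensor    17  North           20
10  Widget    52   West           55
filter rows where product in ['Widget', 'Gadget']:
   product  cost region  cost_plus_3
4   Gadget    70   West           73
10  Widget    52   West           55

55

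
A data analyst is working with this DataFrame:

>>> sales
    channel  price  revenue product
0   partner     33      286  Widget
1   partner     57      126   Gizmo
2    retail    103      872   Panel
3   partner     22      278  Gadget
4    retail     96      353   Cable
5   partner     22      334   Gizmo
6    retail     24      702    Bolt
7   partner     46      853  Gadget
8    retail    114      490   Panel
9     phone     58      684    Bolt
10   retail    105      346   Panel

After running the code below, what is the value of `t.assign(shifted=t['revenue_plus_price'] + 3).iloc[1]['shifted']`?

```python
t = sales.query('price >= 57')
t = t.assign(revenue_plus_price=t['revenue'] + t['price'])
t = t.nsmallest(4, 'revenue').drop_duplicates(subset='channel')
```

454

filter rows where price >= 57:
    channel  price  revenue product
1   partner     57      126   Gizmo
2    retail    103      872   Panel
4    retail     96      353   Cable
8    retail    114      490   Panel
9     phone     58      684    Bolt
10   retail    105      346   Panel
add column revenue_plus_price = t['revenue'] + t['price']:
    channel  price  revenue product  revenue_plus_price
1   partner     57      126   Gizmo                 183
2    retail    103      872   Panel                 975
4    retail     96      353   Cable                 449
8    retail    114      490   Panel                 604
9     phone     58      684    Bolt                 742
10   retail    105      346   Panel                 451
take 4 rows with smallest revenue:
    channel  price  revenue product  revenue_plus_price
1   partner     57      126   Gizmo                 183
10   retail    105      346   Panel                 451
4    retail     96      353   Cable                 449
8    retail    114      490   Panel                 604
drop duplicate channel (keep=first):
    channel  price  revenue product  revenue_plus_price
1   partner     57      126   Gizmo                 183
10   retail    105      346   Panel                 451
add column shifted = t['revenue_plus_price'] + 3:
    channel  price  revenue product  revenue_plus_price  shifted
1   partner     57      126   Gizmo                 183      186
10   retail    105      346   Panel                 451      454
Then the value at position 1, column 'shifted': 454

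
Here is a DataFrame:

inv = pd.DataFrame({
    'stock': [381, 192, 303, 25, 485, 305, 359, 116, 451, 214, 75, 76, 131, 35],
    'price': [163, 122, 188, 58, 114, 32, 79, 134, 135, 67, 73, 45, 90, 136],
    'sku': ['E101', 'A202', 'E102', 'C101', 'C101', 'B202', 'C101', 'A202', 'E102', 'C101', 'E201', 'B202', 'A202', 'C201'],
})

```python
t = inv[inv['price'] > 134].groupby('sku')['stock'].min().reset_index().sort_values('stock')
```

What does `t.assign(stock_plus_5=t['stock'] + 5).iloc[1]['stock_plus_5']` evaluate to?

filter rows where price > 134:
    stock  price   sku
0     381    163  E101
2     303    188  E102
8     451    135  E102
13     35    136  C201
group by sku, min of stock:
sku
C201     35
E101    381
E102    303
Name: stock, dtype: int64
reset_index():
    sku  stock
0  C201     35
1  E101    381
2  E102    303
sort by stock:
    sku  stock
0  C201     35
2  E102    303
1  E101    381
add column stock_plus_5 = t['stock'] + 5:
    sku  stock  stock_plus_5
0  C201     35            40
2  E102    303           308
1  E101    381           386

308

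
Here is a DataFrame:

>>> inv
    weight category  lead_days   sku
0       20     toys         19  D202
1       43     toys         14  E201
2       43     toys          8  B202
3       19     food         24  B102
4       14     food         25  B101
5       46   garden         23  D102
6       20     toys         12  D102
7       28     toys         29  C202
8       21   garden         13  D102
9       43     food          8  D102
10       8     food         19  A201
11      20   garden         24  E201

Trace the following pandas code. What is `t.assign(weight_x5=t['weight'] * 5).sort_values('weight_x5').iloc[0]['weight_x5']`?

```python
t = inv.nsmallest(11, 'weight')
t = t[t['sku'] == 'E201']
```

100

take 11 rows with smallest weight:
    weight category  lead_days   sku
10       8     food         19  A201
4       14     food         25  B101
3       19     food         24  B102
0       20     toys         19  D202
6       20     toys         12  D102
11      20   garden         24  E201
8       21   garden         13  D102
7       28     toys         29  C202
1       43     toys         14  E201
2       43     toys          8  B202
9       43     food          8  D102
filter rows where sku == 'E201':
    weight category  lead_days   sku
11      20   garden         24  E201
1       43     toys         14  E201
add column weight_x5 = t['weight'] * 5:
    weight category  lead_days   sku  weight_x5
11      20   garden         24  E201        100
1       43     toys         14  E201        215
sort by weight_x5:
    weight category  lead_days   sku  weight_x5
11      20   garden         24  E201        100
1       43     toys         14  E201        215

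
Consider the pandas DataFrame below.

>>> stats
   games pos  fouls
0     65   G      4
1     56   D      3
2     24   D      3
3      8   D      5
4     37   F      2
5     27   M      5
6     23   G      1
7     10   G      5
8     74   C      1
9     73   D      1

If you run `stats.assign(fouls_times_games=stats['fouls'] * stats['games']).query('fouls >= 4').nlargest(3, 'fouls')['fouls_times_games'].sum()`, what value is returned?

225

add column fouls_times_games = stats['fouls'] * stats['games']:
   games pos  fouls  fouls_times_games
0     65   G      4                260
1     56   D      3                168
2     24   D      3                 72
3      8   D      5                 40
4     37   F      2                 74
5     27   M      5                135
6     23   G      1                 23
7     10   G      5                 50
8     74   C      1                 74
9     73   D      1                 73
filter rows where fouls >= 4:
   games pos  fouls  fouls_times_games
0     65   G      4                260
3      8   D      5                 40
5     27   M      5                135
7     10   G      5                 50
take 3 rows with largest fouls:
   games pos  fouls  fouls_times_games
3      8   D      5                 40
5     27   M      5                135
7     10   G      5                 50
Reading off the sum of column 'fouls_times_games', we get 225.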